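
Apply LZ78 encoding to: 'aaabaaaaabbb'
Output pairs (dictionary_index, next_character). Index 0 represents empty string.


LZ78 encoding steps:
Dictionary: {0: ''}
Step 1: w='' (idx 0), next='a' -> output (0, 'a'), add 'a' as idx 1
Step 2: w='a' (idx 1), next='a' -> output (1, 'a'), add 'aa' as idx 2
Step 3: w='' (idx 0), next='b' -> output (0, 'b'), add 'b' as idx 3
Step 4: w='aa' (idx 2), next='a' -> output (2, 'a'), add 'aaa' as idx 4
Step 5: w='aa' (idx 2), next='b' -> output (2, 'b'), add 'aab' as idx 5
Step 6: w='b' (idx 3), next='b' -> output (3, 'b'), add 'bb' as idx 6


Encoded: [(0, 'a'), (1, 'a'), (0, 'b'), (2, 'a'), (2, 'b'), (3, 'b')]


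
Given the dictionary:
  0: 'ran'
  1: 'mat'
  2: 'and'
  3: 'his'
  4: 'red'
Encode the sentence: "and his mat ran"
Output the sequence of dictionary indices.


Look up each word in the dictionary:
  'and' -> 2
  'his' -> 3
  'mat' -> 1
  'ran' -> 0

Encoded: [2, 3, 1, 0]


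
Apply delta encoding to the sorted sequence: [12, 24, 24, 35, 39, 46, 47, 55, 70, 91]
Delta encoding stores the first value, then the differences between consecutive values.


First value: 12
Deltas:
  24 - 12 = 12
  24 - 24 = 0
  35 - 24 = 11
  39 - 35 = 4
  46 - 39 = 7
  47 - 46 = 1
  55 - 47 = 8
  70 - 55 = 15
  91 - 70 = 21


Delta encoded: [12, 12, 0, 11, 4, 7, 1, 8, 15, 21]


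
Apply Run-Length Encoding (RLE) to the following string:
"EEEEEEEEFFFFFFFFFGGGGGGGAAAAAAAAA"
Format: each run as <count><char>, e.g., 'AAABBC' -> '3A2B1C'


Scanning runs left to right:
  i=0: run of 'E' x 8 -> '8E'
  i=8: run of 'F' x 9 -> '9F'
  i=17: run of 'G' x 7 -> '7G'
  i=24: run of 'A' x 9 -> '9A'

RLE = 8E9F7G9A


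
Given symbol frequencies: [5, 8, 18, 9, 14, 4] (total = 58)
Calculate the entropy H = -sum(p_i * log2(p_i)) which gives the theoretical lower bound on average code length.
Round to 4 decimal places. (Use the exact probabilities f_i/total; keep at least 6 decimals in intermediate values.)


Per-symbol terms -p_i * log2(p_i) with p_i = f_i/58:
  p = 5/58 = 0.086207: log2(p) = -3.536053, -p*log2(p) = 0.304832
  p = 8/58 = 0.137931: log2(p) = -2.857981, -p*log2(p) = 0.394204
  p = 18/58 = 0.310345: log2(p) = -1.688056, -p*log2(p) = 0.523879
  p = 9/58 = 0.155172: log2(p) = -2.688056, -p*log2(p) = 0.417112
  p = 14/58 = 0.241379: log2(p) = -2.050626, -p*log2(p) = 0.494979
  p = 4/58 = 0.068966: log2(p) = -3.857981, -p*log2(p) = 0.266068
H = 0.304832 + 0.394204 + 0.523879 + 0.417112 + 0.494979 + 0.266068 = 2.401074

H = 2.4011 bits/symbol


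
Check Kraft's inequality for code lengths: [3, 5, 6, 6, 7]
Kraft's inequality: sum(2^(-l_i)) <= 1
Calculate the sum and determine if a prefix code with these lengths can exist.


Sum = 2^(-3) + 2^(-5) + 2^(-6) + 2^(-6) + 2^(-7)
    = 0.125 + 0.03125 + 0.015625 + 0.015625 + 0.0078125
    = 25/128 = 0.1953125
Since 0.1953125 <= 1, Kraft's inequality IS satisfied.
A prefix code with these lengths CAN exist.

Kraft sum = 0.1953125. Satisfied.


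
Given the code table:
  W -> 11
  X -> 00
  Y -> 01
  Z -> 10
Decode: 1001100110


Decoding:
10 -> Z
01 -> Y
10 -> Z
01 -> Y
10 -> Z


Result: ZYZYZ


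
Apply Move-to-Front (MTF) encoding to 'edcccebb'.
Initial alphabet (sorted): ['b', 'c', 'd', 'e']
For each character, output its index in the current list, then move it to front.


MTF encoding:
'e': index 3 in ['b', 'c', 'd', 'e'] -> ['e', 'b', 'c', 'd']
'd': index 3 in ['e', 'b', 'c', 'd'] -> ['d', 'e', 'b', 'c']
'c': index 3 in ['d', 'e', 'b', 'c'] -> ['c', 'd', 'e', 'b']
'c': index 0 in ['c', 'd', 'e', 'b'] -> ['c', 'd', 'e', 'b']
'c': index 0 in ['c', 'd', 'e', 'b'] -> ['c', 'd', 'e', 'b']
'e': index 2 in ['c', 'd', 'e', 'b'] -> ['e', 'c', 'd', 'b']
'b': index 3 in ['e', 'c', 'd', 'b'] -> ['b', 'e', 'c', 'd']
'b': index 0 in ['b', 'e', 'c', 'd'] -> ['b', 'e', 'c', 'd']


Output: [3, 3, 3, 0, 0, 2, 3, 0]


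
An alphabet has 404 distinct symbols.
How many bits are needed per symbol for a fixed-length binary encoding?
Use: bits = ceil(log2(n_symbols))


log2(404) = 8.6582
Bracket: 2^8 = 256 < 404 <= 2^9 = 512
So ceil(log2(404)) = 9

bits = ceil(log2(404)) = ceil(8.6582) = 9 bits


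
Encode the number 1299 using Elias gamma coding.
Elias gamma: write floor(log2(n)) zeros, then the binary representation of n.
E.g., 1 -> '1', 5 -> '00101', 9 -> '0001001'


num_bits = floor(log2(1299)) + 1 = 11
leading_zeros = num_bits - 1 = 10
binary(1299) = 10100010011

Elias gamma(1299) = '0000000000' + '10100010011' = 000000000010100010011 (21 bits)


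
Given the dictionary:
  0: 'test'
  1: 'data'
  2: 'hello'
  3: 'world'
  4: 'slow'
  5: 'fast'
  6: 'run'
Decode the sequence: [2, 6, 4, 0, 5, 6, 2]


Look up each index in the dictionary:
  2 -> 'hello'
  6 -> 'run'
  4 -> 'slow'
  0 -> 'test'
  5 -> 'fast'
  6 -> 'run'
  2 -> 'hello'

Decoded: "hello run slow test fast run hello"


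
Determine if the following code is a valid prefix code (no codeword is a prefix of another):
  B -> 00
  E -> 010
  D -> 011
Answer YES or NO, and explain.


Checking each pair (does one codeword prefix another?):
  B='00' vs E='010': no prefix
  B='00' vs D='011': no prefix
  E='010' vs B='00': no prefix
  E='010' vs D='011': no prefix
  D='011' vs B='00': no prefix
  D='011' vs E='010': no prefix
No violation found over all pairs.

YES -- this is a valid prefix code. No codeword is a prefix of any other codeword.


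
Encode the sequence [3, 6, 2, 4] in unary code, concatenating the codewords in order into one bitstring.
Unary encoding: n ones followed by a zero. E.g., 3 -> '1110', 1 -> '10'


Encode each number as n ones followed by a terminating 0:
  3 -> 1110 (4 bits)
  6 -> 1111110 (7 bits)
  2 -> 110 (3 bits)
  4 -> 11110 (5 bits)
Total length = 4 + 7 + 3 + 5 = 19 bits.

Unary([3, 6, 2, 4]) = 1110111111011011110 (19 bits)


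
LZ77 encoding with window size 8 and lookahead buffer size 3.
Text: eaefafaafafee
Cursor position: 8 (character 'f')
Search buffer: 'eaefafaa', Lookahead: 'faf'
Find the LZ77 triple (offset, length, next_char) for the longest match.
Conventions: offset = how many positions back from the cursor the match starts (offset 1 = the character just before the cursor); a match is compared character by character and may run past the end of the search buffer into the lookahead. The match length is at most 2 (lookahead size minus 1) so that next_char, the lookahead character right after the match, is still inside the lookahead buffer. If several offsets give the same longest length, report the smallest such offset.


Try each offset into the search buffer:
  offset=1 (pos 7, char 'a'): match length 0
  offset=2 (pos 6, char 'a'): match length 0
  offset=3 (pos 5, char 'f'): match length 2
  offset=4 (pos 4, char 'a'): match length 0
  offset=5 (pos 3, char 'f'): match length 2
  offset=6 (pos 2, char 'e'): match length 0
  offset=7 (pos 1, char 'a'): match length 0
  offset=8 (pos 0, char 'e'): match length 0
Longest match has length 2, found at offsets 3, 5; take the smallest, offset 3.
next_char = character at position 8 + 2 = 10 -> 'f'

Best match: offset=3, length=2 (matching 'fa' starting at position 5)
LZ77 triple: (3, 2, 'f')


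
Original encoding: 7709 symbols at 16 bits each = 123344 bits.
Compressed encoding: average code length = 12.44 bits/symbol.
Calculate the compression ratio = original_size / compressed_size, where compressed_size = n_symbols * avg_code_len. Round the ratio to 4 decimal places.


original_size = n_symbols * orig_bits = 7709 * 16 = 123344 bits
compressed_size = n_symbols * avg_code_len = 7709 * 12.44 = 95899.96 bits
ratio = original_size / compressed_size = 123344 / 95899.96 = 1.2862

Compression ratio = 1.2862


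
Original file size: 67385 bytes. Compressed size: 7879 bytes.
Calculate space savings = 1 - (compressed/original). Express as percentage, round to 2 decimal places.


ratio = compressed/original = 7879/67385 = 0.116925
savings = 1 - ratio = 1 - 0.116925 = 0.883075
as a percentage: 0.883075 * 100 = 88.31%

Space savings = 1 - 7879/67385 = 88.31%


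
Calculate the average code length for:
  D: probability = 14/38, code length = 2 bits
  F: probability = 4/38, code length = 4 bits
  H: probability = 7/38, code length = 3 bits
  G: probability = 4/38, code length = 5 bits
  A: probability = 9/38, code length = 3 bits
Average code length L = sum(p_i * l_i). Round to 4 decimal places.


Weighted contributions p_i * l_i:
  D: (14/38) * 2 = 28/38
  F: (4/38) * 4 = 16/38
  H: (7/38) * 3 = 21/38
  G: (4/38) * 5 = 20/38
  A: (9/38) * 3 = 27/38
Sum = (28 + 16 + 21 + 20 + 27)/38 = 112/38

L = 112/38 = 2.9474 bits/symbol


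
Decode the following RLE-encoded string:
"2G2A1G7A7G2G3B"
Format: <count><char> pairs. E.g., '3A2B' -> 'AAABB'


Expanding each <count><char> pair:
  2G -> 'GG'
  2A -> 'AA'
  1G -> 'G'
  7A -> 'AAAAAAA'
  7G -> 'GGGGGGG'
  2G -> 'GG'
  3B -> 'BBB'

Decoded = GGAAGAAAAAAAGGGGGGGGGBBB


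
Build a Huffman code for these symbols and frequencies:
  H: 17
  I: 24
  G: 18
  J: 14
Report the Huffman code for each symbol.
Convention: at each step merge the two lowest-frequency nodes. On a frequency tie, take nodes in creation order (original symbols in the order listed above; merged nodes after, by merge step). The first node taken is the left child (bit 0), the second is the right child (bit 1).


Huffman tree construction:
Step 1: Merge J(14) + H(17) = 31
Step 2: Merge G(18) + I(24) = 42
Step 3: Merge (J+H)(31) + (G+I)(42) = 73
Read each symbol's code off the tree from the root (left child = 0, right child = 1).

Codes:
  H: 01 (length 2)
  I: 11 (length 2)
  G: 10 (length 2)
  J: 00 (length 2)
Average code length: 146/73 = 2.0000 bits/symbol


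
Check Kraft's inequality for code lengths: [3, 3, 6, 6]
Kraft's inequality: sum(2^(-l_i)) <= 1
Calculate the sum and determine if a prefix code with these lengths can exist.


Sum = 2^(-3) + 2^(-3) + 2^(-6) + 2^(-6)
    = 0.125 + 0.125 + 0.015625 + 0.015625
    = 18/64 = 0.28125
Since 0.28125 <= 1, Kraft's inequality IS satisfied.
A prefix code with these lengths CAN exist.

Kraft sum = 0.28125. Satisfied.


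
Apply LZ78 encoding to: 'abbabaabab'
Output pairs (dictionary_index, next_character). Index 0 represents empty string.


LZ78 encoding steps:
Dictionary: {0: ''}
Step 1: w='' (idx 0), next='a' -> output (0, 'a'), add 'a' as idx 1
Step 2: w='' (idx 0), next='b' -> output (0, 'b'), add 'b' as idx 2
Step 3: w='b' (idx 2), next='a' -> output (2, 'a'), add 'ba' as idx 3
Step 4: w='ba' (idx 3), next='a' -> output (3, 'a'), add 'baa' as idx 4
Step 5: w='ba' (idx 3), next='b' -> output (3, 'b'), add 'bab' as idx 5


Encoded: [(0, 'a'), (0, 'b'), (2, 'a'), (3, 'a'), (3, 'b')]


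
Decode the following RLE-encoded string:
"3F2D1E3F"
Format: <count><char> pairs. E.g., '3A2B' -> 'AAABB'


Expanding each <count><char> pair:
  3F -> 'FFF'
  2D -> 'DD'
  1E -> 'E'
  3F -> 'FFF'

Decoded = FFFDDEFFF


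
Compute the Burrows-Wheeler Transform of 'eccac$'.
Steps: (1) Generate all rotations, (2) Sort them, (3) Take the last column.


Rotations (sorted):
  0: $eccac -> last char: c
  1: ac$ecc -> last char: c
  2: c$ecca -> last char: a
  3: cac$ec -> last char: c
  4: ccac$e -> last char: e
  5: eccac$ -> last char: $


BWT = ccace$


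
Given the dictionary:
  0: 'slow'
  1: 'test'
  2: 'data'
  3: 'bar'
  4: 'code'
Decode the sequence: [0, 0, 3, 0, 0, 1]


Look up each index in the dictionary:
  0 -> 'slow'
  0 -> 'slow'
  3 -> 'bar'
  0 -> 'slow'
  0 -> 'slow'
  1 -> 'test'

Decoded: "slow slow bar slow slow test"


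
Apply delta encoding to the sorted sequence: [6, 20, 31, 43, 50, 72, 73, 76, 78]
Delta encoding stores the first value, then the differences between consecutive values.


First value: 6
Deltas:
  20 - 6 = 14
  31 - 20 = 11
  43 - 31 = 12
  50 - 43 = 7
  72 - 50 = 22
  73 - 72 = 1
  76 - 73 = 3
  78 - 76 = 2


Delta encoded: [6, 14, 11, 12, 7, 22, 1, 3, 2]


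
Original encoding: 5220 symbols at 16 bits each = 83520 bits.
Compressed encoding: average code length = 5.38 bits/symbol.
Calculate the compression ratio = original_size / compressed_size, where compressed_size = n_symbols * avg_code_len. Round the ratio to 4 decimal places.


original_size = n_symbols * orig_bits = 5220 * 16 = 83520 bits
compressed_size = n_symbols * avg_code_len = 5220 * 5.38 = 28083.6 bits
ratio = original_size / compressed_size = 83520 / 28083.6 = 2.974

Compression ratio = 2.974


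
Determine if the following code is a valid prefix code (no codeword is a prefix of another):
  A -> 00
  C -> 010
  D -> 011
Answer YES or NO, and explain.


Checking each pair (does one codeword prefix another?):
  A='00' vs C='010': no prefix
  A='00' vs D='011': no prefix
  C='010' vs A='00': no prefix
  C='010' vs D='011': no prefix
  D='011' vs A='00': no prefix
  D='011' vs C='010': no prefix
No violation found over all pairs.

YES -- this is a valid prefix code. No codeword is a prefix of any other codeword.


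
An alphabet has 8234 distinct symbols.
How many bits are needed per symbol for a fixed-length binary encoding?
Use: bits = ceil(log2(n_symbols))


log2(8234) = 13.0074
Bracket: 2^13 = 8192 < 8234 <= 2^14 = 16384
So ceil(log2(8234)) = 14

bits = ceil(log2(8234)) = ceil(13.0074) = 14 bits


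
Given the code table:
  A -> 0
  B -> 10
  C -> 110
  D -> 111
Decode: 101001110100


Decoding:
10 -> B
10 -> B
0 -> A
111 -> D
0 -> A
10 -> B
0 -> A


Result: BBADABA


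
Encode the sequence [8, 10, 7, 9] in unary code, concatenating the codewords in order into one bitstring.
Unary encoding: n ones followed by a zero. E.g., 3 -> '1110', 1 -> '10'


Encode each number as n ones followed by a terminating 0:
  8 -> 111111110 (9 bits)
  10 -> 11111111110 (11 bits)
  7 -> 11111110 (8 bits)
  9 -> 1111111110 (10 bits)
Total length = 9 + 11 + 8 + 10 = 38 bits.

Unary([8, 10, 7, 9]) = 11111111011111111110111111101111111110 (38 bits)


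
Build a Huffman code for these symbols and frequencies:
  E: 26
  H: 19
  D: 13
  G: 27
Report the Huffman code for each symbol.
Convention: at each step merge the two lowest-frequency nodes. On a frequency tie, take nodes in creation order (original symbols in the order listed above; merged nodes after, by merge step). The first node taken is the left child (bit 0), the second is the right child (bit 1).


Huffman tree construction:
Step 1: Merge D(13) + H(19) = 32
Step 2: Merge E(26) + G(27) = 53
Step 3: Merge (D+H)(32) + (E+G)(53) = 85
Read each symbol's code off the tree from the root (left child = 0, right child = 1).

Codes:
  E: 10 (length 2)
  H: 01 (length 2)
  D: 00 (length 2)
  G: 11 (length 2)
Average code length: 170/85 = 2.0000 bits/symbol


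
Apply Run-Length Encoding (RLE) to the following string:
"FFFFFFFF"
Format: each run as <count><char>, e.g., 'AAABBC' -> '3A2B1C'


Scanning runs left to right:
  i=0: run of 'F' x 8 -> '8F'

RLE = 8F


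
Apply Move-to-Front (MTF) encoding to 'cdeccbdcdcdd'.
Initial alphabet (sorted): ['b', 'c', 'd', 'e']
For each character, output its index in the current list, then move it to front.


MTF encoding:
'c': index 1 in ['b', 'c', 'd', 'e'] -> ['c', 'b', 'd', 'e']
'd': index 2 in ['c', 'b', 'd', 'e'] -> ['d', 'c', 'b', 'e']
'e': index 3 in ['d', 'c', 'b', 'e'] -> ['e', 'd', 'c', 'b']
'c': index 2 in ['e', 'd', 'c', 'b'] -> ['c', 'e', 'd', 'b']
'c': index 0 in ['c', 'e', 'd', 'b'] -> ['c', 'e', 'd', 'b']
'b': index 3 in ['c', 'e', 'd', 'b'] -> ['b', 'c', 'e', 'd']
'd': index 3 in ['b', 'c', 'e', 'd'] -> ['d', 'b', 'c', 'e']
'c': index 2 in ['d', 'b', 'c', 'e'] -> ['c', 'd', 'b', 'e']
'd': index 1 in ['c', 'd', 'b', 'e'] -> ['d', 'c', 'b', 'e']
'c': index 1 in ['d', 'c', 'b', 'e'] -> ['c', 'd', 'b', 'e']
'd': index 1 in ['c', 'd', 'b', 'e'] -> ['d', 'c', 'b', 'e']
'd': index 0 in ['d', 'c', 'b', 'e'] -> ['d', 'c', 'b', 'e']


Output: [1, 2, 3, 2, 0, 3, 3, 2, 1, 1, 1, 0]


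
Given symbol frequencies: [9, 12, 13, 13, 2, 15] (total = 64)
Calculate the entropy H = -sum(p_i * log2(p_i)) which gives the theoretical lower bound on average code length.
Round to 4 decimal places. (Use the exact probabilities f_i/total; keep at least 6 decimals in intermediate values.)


Per-symbol terms -p_i * log2(p_i) with p_i = f_i/64:
  p = 9/64 = 0.140625: log2(p) = -2.830075, -p*log2(p) = 0.397979
  p = 12/64 = 0.187500: log2(p) = -2.415037, -p*log2(p) = 0.452820
  p = 13/64 = 0.203125: log2(p) = -2.299560, -p*log2(p) = 0.467098
  p = 13/64 = 0.203125: log2(p) = -2.299560, -p*log2(p) = 0.467098
  p = 2/64 = 0.031250: log2(p) = -5.000000, -p*log2(p) = 0.156250
  p = 15/64 = 0.234375: log2(p) = -2.093109, -p*log2(p) = 0.490573
H = 0.397979 + 0.452820 + 0.467098 + 0.467098 + 0.156250 + 0.490573 = 2.431818

H = 2.4318 bits/symbol


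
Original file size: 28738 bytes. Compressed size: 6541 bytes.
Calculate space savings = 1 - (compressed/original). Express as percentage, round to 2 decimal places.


ratio = compressed/original = 6541/28738 = 0.227608
savings = 1 - ratio = 1 - 0.227608 = 0.772392
as a percentage: 0.772392 * 100 = 77.24%

Space savings = 1 - 6541/28738 = 77.24%


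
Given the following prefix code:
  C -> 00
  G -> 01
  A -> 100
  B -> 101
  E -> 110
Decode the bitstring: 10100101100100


Decoding step by step:
Bits 101 -> B
Bits 00 -> C
Bits 101 -> B
Bits 100 -> A
Bits 100 -> A


Decoded message: BCBAA


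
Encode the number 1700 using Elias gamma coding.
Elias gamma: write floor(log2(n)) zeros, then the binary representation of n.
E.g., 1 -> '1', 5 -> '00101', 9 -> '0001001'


num_bits = floor(log2(1700)) + 1 = 11
leading_zeros = num_bits - 1 = 10
binary(1700) = 11010100100

Elias gamma(1700) = '0000000000' + '11010100100' = 000000000011010100100 (21 bits)


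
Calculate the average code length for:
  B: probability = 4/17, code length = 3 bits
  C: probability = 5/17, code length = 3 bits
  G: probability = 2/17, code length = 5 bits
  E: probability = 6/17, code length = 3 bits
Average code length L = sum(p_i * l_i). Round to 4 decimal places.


Weighted contributions p_i * l_i:
  B: (4/17) * 3 = 12/17
  C: (5/17) * 3 = 15/17
  G: (2/17) * 5 = 10/17
  E: (6/17) * 3 = 18/17
Sum = (12 + 15 + 10 + 18)/17 = 55/17

L = 55/17 = 3.2353 bits/symbol


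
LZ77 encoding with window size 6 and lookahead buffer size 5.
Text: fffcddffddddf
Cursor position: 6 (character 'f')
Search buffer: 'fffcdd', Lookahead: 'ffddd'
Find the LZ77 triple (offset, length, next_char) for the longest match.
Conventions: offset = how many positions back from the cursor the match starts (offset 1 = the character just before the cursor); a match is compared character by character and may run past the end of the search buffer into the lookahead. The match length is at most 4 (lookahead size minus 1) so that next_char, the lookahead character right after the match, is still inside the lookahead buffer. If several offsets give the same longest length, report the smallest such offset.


Try each offset into the search buffer:
  offset=1 (pos 5, char 'd'): match length 0
  offset=2 (pos 4, char 'd'): match length 0
  offset=3 (pos 3, char 'c'): match length 0
  offset=4 (pos 2, char 'f'): match length 1
  offset=5 (pos 1, char 'f'): match length 2
  offset=6 (pos 0, char 'f'): match length 2
Longest match has length 2, found at offsets 5, 6; take the smallest, offset 5.
next_char = character at position 6 + 2 = 8 -> 'd'

Best match: offset=5, length=2 (matching 'ff' starting at position 1)
LZ77 triple: (5, 2, 'd')


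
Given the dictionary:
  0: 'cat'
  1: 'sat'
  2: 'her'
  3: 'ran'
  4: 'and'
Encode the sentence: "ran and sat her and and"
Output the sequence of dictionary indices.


Look up each word in the dictionary:
  'ran' -> 3
  'and' -> 4
  'sat' -> 1
  'her' -> 2
  'and' -> 4
  'and' -> 4

Encoded: [3, 4, 1, 2, 4, 4]


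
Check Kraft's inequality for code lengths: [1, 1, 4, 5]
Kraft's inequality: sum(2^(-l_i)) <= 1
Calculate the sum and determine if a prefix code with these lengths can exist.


Sum = 2^(-1) + 2^(-1) + 2^(-4) + 2^(-5)
    = 0.5 + 0.5 + 0.0625 + 0.03125
    = 35/32 = 1.09375
Since 1.09375 > 1, Kraft's inequality is NOT satisfied.
A prefix code with these lengths CANNOT exist.

Kraft sum = 1.09375. Not satisfied.


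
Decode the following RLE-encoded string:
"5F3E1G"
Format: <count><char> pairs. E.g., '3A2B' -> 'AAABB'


Expanding each <count><char> pair:
  5F -> 'FFFFF'
  3E -> 'EEE'
  1G -> 'G'

Decoded = FFFFFEEEG


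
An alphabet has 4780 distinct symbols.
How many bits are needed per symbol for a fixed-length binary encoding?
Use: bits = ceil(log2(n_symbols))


log2(4780) = 12.2228
Bracket: 2^12 = 4096 < 4780 <= 2^13 = 8192
So ceil(log2(4780)) = 13

bits = ceil(log2(4780)) = ceil(12.2228) = 13 bits


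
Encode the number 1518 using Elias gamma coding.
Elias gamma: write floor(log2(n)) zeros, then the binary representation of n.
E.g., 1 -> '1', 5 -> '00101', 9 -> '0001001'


num_bits = floor(log2(1518)) + 1 = 11
leading_zeros = num_bits - 1 = 10
binary(1518) = 10111101110

Elias gamma(1518) = '0000000000' + '10111101110' = 000000000010111101110 (21 bits)


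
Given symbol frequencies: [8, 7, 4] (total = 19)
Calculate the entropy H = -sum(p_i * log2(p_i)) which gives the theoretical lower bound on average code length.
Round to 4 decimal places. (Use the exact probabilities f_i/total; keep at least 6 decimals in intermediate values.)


Per-symbol terms -p_i * log2(p_i) with p_i = f_i/19:
  p = 8/19 = 0.421053: log2(p) = -1.247928, -p*log2(p) = 0.525443
  p = 7/19 = 0.368421: log2(p) = -1.440573, -p*log2(p) = 0.530737
  p = 4/19 = 0.210526: log2(p) = -2.247928, -p*log2(p) = 0.473248
H = 0.525443 + 0.530737 + 0.473248 = 1.529428

H = 1.5294 bits/symbol


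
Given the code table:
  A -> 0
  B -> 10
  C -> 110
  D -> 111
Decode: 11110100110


Decoding:
111 -> D
10 -> B
10 -> B
0 -> A
110 -> C


Result: DBBAC


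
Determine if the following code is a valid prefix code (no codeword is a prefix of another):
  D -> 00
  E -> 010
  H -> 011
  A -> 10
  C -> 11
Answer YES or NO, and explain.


Checking each pair (does one codeword prefix another?):
  D='00' vs E='010': no prefix
  D='00' vs H='011': no prefix
  D='00' vs A='10': no prefix
  D='00' vs C='11': no prefix
  E='010' vs D='00': no prefix
  E='010' vs H='011': no prefix
  E='010' vs A='10': no prefix
  E='010' vs C='11': no prefix
  H='011' vs D='00': no prefix
  H='011' vs E='010': no prefix
  H='011' vs A='10': no prefix
  H='011' vs C='11': no prefix
  A='10' vs D='00': no prefix
  A='10' vs E='010': no prefix
  A='10' vs H='011': no prefix
  A='10' vs C='11': no prefix
  C='11' vs D='00': no prefix
  C='11' vs E='010': no prefix
  C='11' vs H='011': no prefix
  C='11' vs A='10': no prefix
No violation found over all pairs.

YES -- this is a valid prefix code. No codeword is a prefix of any other codeword.


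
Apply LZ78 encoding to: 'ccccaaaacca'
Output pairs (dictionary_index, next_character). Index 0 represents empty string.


LZ78 encoding steps:
Dictionary: {0: ''}
Step 1: w='' (idx 0), next='c' -> output (0, 'c'), add 'c' as idx 1
Step 2: w='c' (idx 1), next='c' -> output (1, 'c'), add 'cc' as idx 2
Step 3: w='c' (idx 1), next='a' -> output (1, 'a'), add 'ca' as idx 3
Step 4: w='' (idx 0), next='a' -> output (0, 'a'), add 'a' as idx 4
Step 5: w='a' (idx 4), next='a' -> output (4, 'a'), add 'aa' as idx 5
Step 6: w='cc' (idx 2), next='a' -> output (2, 'a'), add 'cca' as idx 6


Encoded: [(0, 'c'), (1, 'c'), (1, 'a'), (0, 'a'), (4, 'a'), (2, 'a')]


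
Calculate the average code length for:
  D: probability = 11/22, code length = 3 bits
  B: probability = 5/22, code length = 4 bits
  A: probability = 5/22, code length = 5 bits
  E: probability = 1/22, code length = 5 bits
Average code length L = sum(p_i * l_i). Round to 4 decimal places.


Weighted contributions p_i * l_i:
  D: (11/22) * 3 = 33/22
  B: (5/22) * 4 = 20/22
  A: (5/22) * 5 = 25/22
  E: (1/22) * 5 = 5/22
Sum = (33 + 20 + 25 + 5)/22 = 83/22

L = 83/22 = 3.7727 bits/symbol


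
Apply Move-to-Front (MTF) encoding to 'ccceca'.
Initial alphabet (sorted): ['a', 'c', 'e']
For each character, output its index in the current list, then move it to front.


MTF encoding:
'c': index 1 in ['a', 'c', 'e'] -> ['c', 'a', 'e']
'c': index 0 in ['c', 'a', 'e'] -> ['c', 'a', 'e']
'c': index 0 in ['c', 'a', 'e'] -> ['c', 'a', 'e']
'e': index 2 in ['c', 'a', 'e'] -> ['e', 'c', 'a']
'c': index 1 in ['e', 'c', 'a'] -> ['c', 'e', 'a']
'a': index 2 in ['c', 'e', 'a'] -> ['a', 'c', 'e']


Output: [1, 0, 0, 2, 1, 2]


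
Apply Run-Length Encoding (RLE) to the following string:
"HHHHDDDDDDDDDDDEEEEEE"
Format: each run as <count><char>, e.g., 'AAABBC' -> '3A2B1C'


Scanning runs left to right:
  i=0: run of 'H' x 4 -> '4H'
  i=4: run of 'D' x 11 -> '11D'
  i=15: run of 'E' x 6 -> '6E'

RLE = 4H11D6E


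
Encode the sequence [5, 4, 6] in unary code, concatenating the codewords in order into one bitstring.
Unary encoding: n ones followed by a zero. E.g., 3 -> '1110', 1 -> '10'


Encode each number as n ones followed by a terminating 0:
  5 -> 111110 (6 bits)
  4 -> 11110 (5 bits)
  6 -> 1111110 (7 bits)
Total length = 6 + 5 + 7 = 18 bits.

Unary([5, 4, 6]) = 111110111101111110 (18 bits)


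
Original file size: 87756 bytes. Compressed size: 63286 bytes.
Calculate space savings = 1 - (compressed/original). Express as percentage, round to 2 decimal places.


ratio = compressed/original = 63286/87756 = 0.721159
savings = 1 - ratio = 1 - 0.721159 = 0.278841
as a percentage: 0.278841 * 100 = 27.88%

Space savings = 1 - 63286/87756 = 27.88%


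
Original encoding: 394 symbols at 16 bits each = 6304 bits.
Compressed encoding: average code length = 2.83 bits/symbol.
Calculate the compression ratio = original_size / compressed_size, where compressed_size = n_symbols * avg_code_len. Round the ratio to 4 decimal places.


original_size = n_symbols * orig_bits = 394 * 16 = 6304 bits
compressed_size = n_symbols * avg_code_len = 394 * 2.83 = 1115.02 bits
ratio = original_size / compressed_size = 6304 / 1115.02 = 5.6537

Compression ratio = 5.6537


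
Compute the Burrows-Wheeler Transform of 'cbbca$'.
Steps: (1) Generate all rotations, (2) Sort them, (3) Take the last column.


Rotations (sorted):
  0: $cbbca -> last char: a
  1: a$cbbc -> last char: c
  2: bbca$c -> last char: c
  3: bca$cb -> last char: b
  4: ca$cbb -> last char: b
  5: cbbca$ -> last char: $


BWT = accbb$


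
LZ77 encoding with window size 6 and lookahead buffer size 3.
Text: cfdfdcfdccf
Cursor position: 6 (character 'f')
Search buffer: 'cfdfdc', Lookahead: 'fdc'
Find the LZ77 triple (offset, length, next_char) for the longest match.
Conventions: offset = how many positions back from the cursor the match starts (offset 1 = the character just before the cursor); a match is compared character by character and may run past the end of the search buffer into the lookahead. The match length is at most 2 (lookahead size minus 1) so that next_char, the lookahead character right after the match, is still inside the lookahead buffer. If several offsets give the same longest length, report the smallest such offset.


Try each offset into the search buffer:
  offset=1 (pos 5, char 'c'): match length 0
  offset=2 (pos 4, char 'd'): match length 0
  offset=3 (pos 3, char 'f'): match length 2
  offset=4 (pos 2, char 'd'): match length 0
  offset=5 (pos 1, char 'f'): match length 2
  offset=6 (pos 0, char 'c'): match length 0
Longest match has length 2, found at offsets 3, 5; take the smallest, offset 3.
next_char = character at position 6 + 2 = 8 -> 'c'

Best match: offset=3, length=2 (matching 'fd' starting at position 3)
LZ77 triple: (3, 2, 'c')


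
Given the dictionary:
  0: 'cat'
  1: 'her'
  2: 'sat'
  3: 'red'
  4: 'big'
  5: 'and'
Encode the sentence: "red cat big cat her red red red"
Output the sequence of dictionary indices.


Look up each word in the dictionary:
  'red' -> 3
  'cat' -> 0
  'big' -> 4
  'cat' -> 0
  'her' -> 1
  'red' -> 3
  'red' -> 3
  'red' -> 3

Encoded: [3, 0, 4, 0, 1, 3, 3, 3]


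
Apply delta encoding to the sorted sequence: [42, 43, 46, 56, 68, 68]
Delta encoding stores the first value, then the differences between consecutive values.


First value: 42
Deltas:
  43 - 42 = 1
  46 - 43 = 3
  56 - 46 = 10
  68 - 56 = 12
  68 - 68 = 0


Delta encoded: [42, 1, 3, 10, 12, 0]


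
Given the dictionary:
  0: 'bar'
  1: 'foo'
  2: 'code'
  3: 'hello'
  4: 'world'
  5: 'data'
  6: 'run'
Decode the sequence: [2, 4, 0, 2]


Look up each index in the dictionary:
  2 -> 'code'
  4 -> 'world'
  0 -> 'bar'
  2 -> 'code'

Decoded: "code world bar code"


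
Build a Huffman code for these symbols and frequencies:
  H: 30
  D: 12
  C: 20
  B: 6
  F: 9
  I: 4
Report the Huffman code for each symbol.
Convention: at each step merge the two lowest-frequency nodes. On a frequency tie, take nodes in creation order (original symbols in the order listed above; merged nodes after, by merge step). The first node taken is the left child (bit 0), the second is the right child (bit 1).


Huffman tree construction:
Step 1: Merge I(4) + B(6) = 10
Step 2: Merge F(9) + (I+B)(10) = 19
Step 3: Merge D(12) + (F+(I+B))(19) = 31
Step 4: Merge C(20) + H(30) = 50
Step 5: Merge (D+(F+(I+B)))(31) + (C+H)(50) = 81
Read each symbol's code off the tree from the root (left child = 0, right child = 1).

Codes:
  H: 11 (length 2)
  D: 00 (length 2)
  C: 10 (length 2)
  B: 0111 (length 4)
  F: 010 (length 3)
  I: 0110 (length 4)
Average code length: 191/81 = 2.3580 bits/symbol


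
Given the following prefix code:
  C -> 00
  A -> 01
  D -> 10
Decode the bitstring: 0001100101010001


Decoding step by step:
Bits 00 -> C
Bits 01 -> A
Bits 10 -> D
Bits 01 -> A
Bits 01 -> A
Bits 01 -> A
Bits 00 -> C
Bits 01 -> A


Decoded message: CADAAACA


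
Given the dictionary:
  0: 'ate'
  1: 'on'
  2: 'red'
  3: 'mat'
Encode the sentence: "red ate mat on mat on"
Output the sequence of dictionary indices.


Look up each word in the dictionary:
  'red' -> 2
  'ate' -> 0
  'mat' -> 3
  'on' -> 1
  'mat' -> 3
  'on' -> 1

Encoded: [2, 0, 3, 1, 3, 1]


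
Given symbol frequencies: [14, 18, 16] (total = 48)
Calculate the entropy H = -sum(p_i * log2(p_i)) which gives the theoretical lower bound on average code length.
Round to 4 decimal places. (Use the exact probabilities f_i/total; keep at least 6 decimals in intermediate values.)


Per-symbol terms -p_i * log2(p_i) with p_i = f_i/48:
  p = 14/48 = 0.291667: log2(p) = -1.777608, -p*log2(p) = 0.518469
  p = 18/48 = 0.375000: log2(p) = -1.415037, -p*log2(p) = 0.530639
  p = 16/48 = 0.333333: log2(p) = -1.584963, -p*log2(p) = 0.528321
H = 0.518469 + 0.530639 + 0.528321 = 1.577429

H = 1.5774 bits/symbol


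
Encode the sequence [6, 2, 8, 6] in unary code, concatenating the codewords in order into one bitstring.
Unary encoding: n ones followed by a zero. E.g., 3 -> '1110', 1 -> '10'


Encode each number as n ones followed by a terminating 0:
  6 -> 1111110 (7 bits)
  2 -> 110 (3 bits)
  8 -> 111111110 (9 bits)
  6 -> 1111110 (7 bits)
Total length = 7 + 3 + 9 + 7 = 26 bits.

Unary([6, 2, 8, 6]) = 11111101101111111101111110 (26 bits)


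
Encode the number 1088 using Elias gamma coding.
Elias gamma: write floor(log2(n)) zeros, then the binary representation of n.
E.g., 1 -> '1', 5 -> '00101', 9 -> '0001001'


num_bits = floor(log2(1088)) + 1 = 11
leading_zeros = num_bits - 1 = 10
binary(1088) = 10001000000

Elias gamma(1088) = '0000000000' + '10001000000' = 000000000010001000000 (21 bits)


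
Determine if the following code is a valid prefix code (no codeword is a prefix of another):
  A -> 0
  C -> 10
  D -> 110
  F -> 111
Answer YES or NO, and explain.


Checking each pair (does one codeword prefix another?):
  A='0' vs C='10': no prefix
  A='0' vs D='110': no prefix
  A='0' vs F='111': no prefix
  C='10' vs A='0': no prefix
  C='10' vs D='110': no prefix
  C='10' vs F='111': no prefix
  D='110' vs A='0': no prefix
  D='110' vs C='10': no prefix
  D='110' vs F='111': no prefix
  F='111' vs A='0': no prefix
  F='111' vs C='10': no prefix
  F='111' vs D='110': no prefix
No violation found over all pairs.

YES -- this is a valid prefix code. No codeword is a prefix of any other codeword.


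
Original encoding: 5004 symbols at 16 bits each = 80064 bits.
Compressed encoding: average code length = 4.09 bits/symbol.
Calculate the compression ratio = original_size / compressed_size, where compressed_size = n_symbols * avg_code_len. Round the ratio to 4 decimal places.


original_size = n_symbols * orig_bits = 5004 * 16 = 80064 bits
compressed_size = n_symbols * avg_code_len = 5004 * 4.09 = 20466.36 bits
ratio = original_size / compressed_size = 80064 / 20466.36 = 3.912

Compression ratio = 3.912


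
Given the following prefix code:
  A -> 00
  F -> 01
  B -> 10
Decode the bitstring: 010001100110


Decoding step by step:
Bits 01 -> F
Bits 00 -> A
Bits 01 -> F
Bits 10 -> B
Bits 01 -> F
Bits 10 -> B


Decoded message: FAFBFB


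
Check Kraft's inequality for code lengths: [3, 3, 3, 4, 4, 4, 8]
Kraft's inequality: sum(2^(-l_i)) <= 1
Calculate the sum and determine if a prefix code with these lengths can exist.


Sum = 2^(-3) + 2^(-3) + 2^(-3) + 2^(-4) + 2^(-4) + 2^(-4) + 2^(-8)
    = 0.125 + 0.125 + 0.125 + 0.0625 + 0.0625 + 0.0625 + 0.00390625
    = 145/256 = 0.56640625
Since 0.56640625 <= 1, Kraft's inequality IS satisfied.
A prefix code with these lengths CAN exist.

Kraft sum = 0.56640625. Satisfied.


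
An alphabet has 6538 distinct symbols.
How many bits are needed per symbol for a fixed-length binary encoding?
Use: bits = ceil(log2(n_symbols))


log2(6538) = 12.6746
Bracket: 2^12 = 4096 < 6538 <= 2^13 = 8192
So ceil(log2(6538)) = 13

bits = ceil(log2(6538)) = ceil(12.6746) = 13 bits


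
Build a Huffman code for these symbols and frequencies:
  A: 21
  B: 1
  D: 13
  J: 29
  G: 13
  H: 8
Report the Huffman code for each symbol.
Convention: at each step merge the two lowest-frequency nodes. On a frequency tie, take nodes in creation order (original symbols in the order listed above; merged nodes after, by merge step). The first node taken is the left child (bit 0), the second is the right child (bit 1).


Huffman tree construction:
Step 1: Merge B(1) + H(8) = 9
Step 2: Merge (B+H)(9) + D(13) = 22
Step 3: Merge G(13) + A(21) = 34
Step 4: Merge ((B+H)+D)(22) + J(29) = 51
Step 5: Merge (G+A)(34) + (((B+H)+D)+J)(51) = 85
Read each symbol's code off the tree from the root (left child = 0, right child = 1).

Codes:
  A: 01 (length 2)
  B: 1000 (length 4)
  D: 101 (length 3)
  J: 11 (length 2)
  G: 00 (length 2)
  H: 1001 (length 4)
Average code length: 201/85 = 2.3647 bits/symbol


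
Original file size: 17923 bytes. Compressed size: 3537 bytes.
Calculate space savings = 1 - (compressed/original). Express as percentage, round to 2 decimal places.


ratio = compressed/original = 3537/17923 = 0.197344
savings = 1 - ratio = 1 - 0.197344 = 0.802656
as a percentage: 0.802656 * 100 = 80.27%

Space savings = 1 - 3537/17923 = 80.27%


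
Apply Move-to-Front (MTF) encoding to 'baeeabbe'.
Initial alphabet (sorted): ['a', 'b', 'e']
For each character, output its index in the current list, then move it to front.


MTF encoding:
'b': index 1 in ['a', 'b', 'e'] -> ['b', 'a', 'e']
'a': index 1 in ['b', 'a', 'e'] -> ['a', 'b', 'e']
'e': index 2 in ['a', 'b', 'e'] -> ['e', 'a', 'b']
'e': index 0 in ['e', 'a', 'b'] -> ['e', 'a', 'b']
'a': index 1 in ['e', 'a', 'b'] -> ['a', 'e', 'b']
'b': index 2 in ['a', 'e', 'b'] -> ['b', 'a', 'e']
'b': index 0 in ['b', 'a', 'e'] -> ['b', 'a', 'e']
'e': index 2 in ['b', 'a', 'e'] -> ['e', 'b', 'a']


Output: [1, 1, 2, 0, 1, 2, 0, 2]


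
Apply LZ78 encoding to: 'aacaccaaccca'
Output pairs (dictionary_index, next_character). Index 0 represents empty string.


LZ78 encoding steps:
Dictionary: {0: ''}
Step 1: w='' (idx 0), next='a' -> output (0, 'a'), add 'a' as idx 1
Step 2: w='a' (idx 1), next='c' -> output (1, 'c'), add 'ac' as idx 2
Step 3: w='ac' (idx 2), next='c' -> output (2, 'c'), add 'acc' as idx 3
Step 4: w='a' (idx 1), next='a' -> output (1, 'a'), add 'aa' as idx 4
Step 5: w='' (idx 0), next='c' -> output (0, 'c'), add 'c' as idx 5
Step 6: w='c' (idx 5), next='c' -> output (5, 'c'), add 'cc' as idx 6
Step 7: w='a' (idx 1), end of input -> output (1, '')


Encoded: [(0, 'a'), (1, 'c'), (2, 'c'), (1, 'a'), (0, 'c'), (5, 'c'), (1, '')]


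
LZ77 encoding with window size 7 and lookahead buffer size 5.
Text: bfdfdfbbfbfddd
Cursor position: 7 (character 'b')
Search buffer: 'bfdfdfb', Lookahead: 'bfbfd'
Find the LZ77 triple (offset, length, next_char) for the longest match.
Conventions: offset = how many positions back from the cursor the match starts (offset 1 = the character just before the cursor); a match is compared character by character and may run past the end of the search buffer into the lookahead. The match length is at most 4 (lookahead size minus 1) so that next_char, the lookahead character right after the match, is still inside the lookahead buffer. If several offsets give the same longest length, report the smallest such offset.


Try each offset into the search buffer:
  offset=1 (pos 6, char 'b'): match length 1
  offset=2 (pos 5, char 'f'): match length 0
  offset=3 (pos 4, char 'd'): match length 0
  offset=4 (pos 3, char 'f'): match length 0
  offset=5 (pos 2, char 'd'): match length 0
  offset=6 (pos 1, char 'f'): match length 0
  offset=7 (pos 0, char 'b'): match length 2
Longest match has length 2 at offset 7.
next_char = character at position 7 + 2 = 9 -> 'b'

Best match: offset=7, length=2 (matching 'bf' starting at position 0)
LZ77 triple: (7, 2, 'b')


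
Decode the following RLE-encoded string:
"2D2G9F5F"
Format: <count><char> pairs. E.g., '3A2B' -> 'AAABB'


Expanding each <count><char> pair:
  2D -> 'DD'
  2G -> 'GG'
  9F -> 'FFFFFFFFF'
  5F -> 'FFFFF'

Decoded = DDGGFFFFFFFFFFFFFF


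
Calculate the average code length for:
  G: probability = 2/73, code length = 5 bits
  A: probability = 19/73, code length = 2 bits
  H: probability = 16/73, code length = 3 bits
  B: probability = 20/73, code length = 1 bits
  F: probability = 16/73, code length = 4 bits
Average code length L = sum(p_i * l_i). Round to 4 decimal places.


Weighted contributions p_i * l_i:
  G: (2/73) * 5 = 10/73
  A: (19/73) * 2 = 38/73
  H: (16/73) * 3 = 48/73
  B: (20/73) * 1 = 20/73
  F: (16/73) * 4 = 64/73
Sum = (10 + 38 + 48 + 20 + 64)/73 = 180/73

L = 180/73 = 2.4658 bits/symbol


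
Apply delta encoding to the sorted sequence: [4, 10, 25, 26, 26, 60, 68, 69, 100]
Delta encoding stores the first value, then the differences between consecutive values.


First value: 4
Deltas:
  10 - 4 = 6
  25 - 10 = 15
  26 - 25 = 1
  26 - 26 = 0
  60 - 26 = 34
  68 - 60 = 8
  69 - 68 = 1
  100 - 69 = 31


Delta encoded: [4, 6, 15, 1, 0, 34, 8, 1, 31]


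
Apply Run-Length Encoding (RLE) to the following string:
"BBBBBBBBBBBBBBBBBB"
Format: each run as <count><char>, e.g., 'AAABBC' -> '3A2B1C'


Scanning runs left to right:
  i=0: run of 'B' x 18 -> '18B'

RLE = 18B


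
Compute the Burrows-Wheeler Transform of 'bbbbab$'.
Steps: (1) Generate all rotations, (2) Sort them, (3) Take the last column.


Rotations (sorted):
  0: $bbbbab -> last char: b
  1: ab$bbbb -> last char: b
  2: b$bbbba -> last char: a
  3: bab$bbb -> last char: b
  4: bbab$bb -> last char: b
  5: bbbab$b -> last char: b
  6: bbbbab$ -> last char: $


BWT = bbabbb$


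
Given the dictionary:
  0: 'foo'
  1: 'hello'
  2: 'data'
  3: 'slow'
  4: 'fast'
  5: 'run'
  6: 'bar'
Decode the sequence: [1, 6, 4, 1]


Look up each index in the dictionary:
  1 -> 'hello'
  6 -> 'bar'
  4 -> 'fast'
  1 -> 'hello'

Decoded: "hello bar fast hello"


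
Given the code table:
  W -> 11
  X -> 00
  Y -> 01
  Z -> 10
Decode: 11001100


Decoding:
11 -> W
00 -> X
11 -> W
00 -> X


Result: WXWX


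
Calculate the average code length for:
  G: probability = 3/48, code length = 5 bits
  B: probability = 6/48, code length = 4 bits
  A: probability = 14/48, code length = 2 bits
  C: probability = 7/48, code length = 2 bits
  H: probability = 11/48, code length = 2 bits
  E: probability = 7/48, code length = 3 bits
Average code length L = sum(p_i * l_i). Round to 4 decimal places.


Weighted contributions p_i * l_i:
  G: (3/48) * 5 = 15/48
  B: (6/48) * 4 = 24/48
  A: (14/48) * 2 = 28/48
  C: (7/48) * 2 = 14/48
  H: (11/48) * 2 = 22/48
  E: (7/48) * 3 = 21/48
Sum = (15 + 24 + 28 + 14 + 22 + 21)/48 = 124/48

L = 124/48 = 2.5833 bits/symbol
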